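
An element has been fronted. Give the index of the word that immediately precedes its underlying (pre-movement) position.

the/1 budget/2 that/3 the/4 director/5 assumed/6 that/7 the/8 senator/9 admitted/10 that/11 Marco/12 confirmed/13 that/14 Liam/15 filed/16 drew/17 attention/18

16

The displaced element is "the budget" (word 2).
It is linked across 3 clause boundaries (that → that → that).
It functions as the direct object of "filed", so the gap sits immediately after word 16 ("filed").
Base order: The director assumed that the senator admitted that Marco confirmed that Liam filed the budget.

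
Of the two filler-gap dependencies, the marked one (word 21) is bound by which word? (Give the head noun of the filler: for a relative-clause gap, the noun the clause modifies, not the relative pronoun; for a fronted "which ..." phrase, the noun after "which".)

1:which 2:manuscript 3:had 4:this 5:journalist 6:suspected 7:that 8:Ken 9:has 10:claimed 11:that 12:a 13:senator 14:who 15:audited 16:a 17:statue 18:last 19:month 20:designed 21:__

2

The marked gap is the direct object of "designed".
Its filler is the fronted wh-phrase "which manuscript", at word 2.
(The other dependency links word 13 to a gap after word 14.)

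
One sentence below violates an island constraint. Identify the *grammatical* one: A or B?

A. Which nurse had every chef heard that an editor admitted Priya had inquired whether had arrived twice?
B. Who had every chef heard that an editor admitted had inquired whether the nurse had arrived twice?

In A, the wh-phrase is extracted from inside a wh-island (introduced by "whether"), which blocks movement.
In B, the extraction path crosses only that-complement boundaries, which are transparent.
So B is grammatical.

B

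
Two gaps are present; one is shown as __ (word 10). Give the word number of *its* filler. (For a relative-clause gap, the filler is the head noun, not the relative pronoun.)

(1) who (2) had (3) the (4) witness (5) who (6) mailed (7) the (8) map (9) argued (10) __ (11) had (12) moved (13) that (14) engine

The marked gap is the subject of "moved".
Its filler is the fronted wh-phrase "who", at word 1.
(The other dependency links word 4 to a gap after word 5.)

1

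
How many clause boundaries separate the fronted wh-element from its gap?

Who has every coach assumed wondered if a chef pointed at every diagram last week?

1

"who" is extracted from the subject of "wondered".
Boundaries crossed, outermost first: [Ø] — 1 in total.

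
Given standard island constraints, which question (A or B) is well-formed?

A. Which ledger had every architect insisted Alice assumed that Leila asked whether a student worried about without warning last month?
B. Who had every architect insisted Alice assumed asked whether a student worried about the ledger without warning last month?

In A, the wh-phrase is extracted from inside a wh-island (introduced by "whether"), which blocks movement.
In B, the extraction path crosses only that-complement boundaries, which are transparent.
So B is grammatical.

B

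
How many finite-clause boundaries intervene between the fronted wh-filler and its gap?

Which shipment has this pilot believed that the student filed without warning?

1

"which shipment" is extracted from the object of "filed".
Boundaries crossed, outermost first: [that] — 1 in total.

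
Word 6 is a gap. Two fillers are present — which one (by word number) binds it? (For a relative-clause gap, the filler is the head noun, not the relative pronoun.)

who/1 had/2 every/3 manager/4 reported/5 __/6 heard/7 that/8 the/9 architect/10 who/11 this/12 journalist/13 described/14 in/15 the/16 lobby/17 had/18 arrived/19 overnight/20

1

The marked gap is the subject of "heard".
Its filler is the fronted wh-phrase "who", at word 1.
(The other dependency links word 10 to a gap after word 14.)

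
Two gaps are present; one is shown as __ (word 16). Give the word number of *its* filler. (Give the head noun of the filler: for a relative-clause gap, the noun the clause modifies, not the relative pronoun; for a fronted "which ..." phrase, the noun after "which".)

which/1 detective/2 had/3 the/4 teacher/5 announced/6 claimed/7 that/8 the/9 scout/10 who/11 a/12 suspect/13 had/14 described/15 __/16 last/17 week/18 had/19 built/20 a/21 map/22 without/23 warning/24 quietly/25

10

The marked gap is inside the relative clause, the direct object of "described".
Its filler is the head noun "scout" (via "who"), at word 10.
(The other dependency links word 2 to a gap after word 6.)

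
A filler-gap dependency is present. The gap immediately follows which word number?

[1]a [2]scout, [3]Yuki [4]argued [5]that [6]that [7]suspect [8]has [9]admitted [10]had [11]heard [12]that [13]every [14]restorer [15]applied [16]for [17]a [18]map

The displaced element is "a scout" (word 2).
It is linked across 2 clause boundaries (that → Ø).
It functions as the subject of "heard", so the gap sits immediately after word 9 ("admitted").
Base order: Yuki argued that that suspect has admitted that a scout had heard that every restorer applied for a map.

9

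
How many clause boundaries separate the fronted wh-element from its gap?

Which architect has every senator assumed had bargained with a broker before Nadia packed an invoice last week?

"which architect" is extracted from the subject of "bargained".
Boundaries crossed, outermost first: [Ø] — 1 in total.

1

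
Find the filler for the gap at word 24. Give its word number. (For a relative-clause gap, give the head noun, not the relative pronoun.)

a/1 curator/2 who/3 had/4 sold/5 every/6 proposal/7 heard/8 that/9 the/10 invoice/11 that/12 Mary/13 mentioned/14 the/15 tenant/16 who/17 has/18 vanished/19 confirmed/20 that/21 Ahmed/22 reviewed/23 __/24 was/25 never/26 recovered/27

11

The gap at 24 is the object of "reviewed", inside a relative clause.
The relative pronoun is "that" (word 12); it is bound by the head noun immediately before it.
Its filler is the head noun "invoice", at word 11.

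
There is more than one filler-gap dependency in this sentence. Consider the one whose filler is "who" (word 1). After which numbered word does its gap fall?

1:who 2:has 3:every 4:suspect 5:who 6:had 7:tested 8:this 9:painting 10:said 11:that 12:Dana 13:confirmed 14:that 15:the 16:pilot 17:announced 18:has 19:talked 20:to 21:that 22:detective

The displaced element is "who" (word 1).
It is linked across 3 clause boundaries (that → that → Ø).
It functions as the subject of "talked", so the gap sits immediately after word 17 ("announced").
Base order: Every suspect who had tested this painting has said that Dana confirmed that the pilot announced who has talked to that detective.

17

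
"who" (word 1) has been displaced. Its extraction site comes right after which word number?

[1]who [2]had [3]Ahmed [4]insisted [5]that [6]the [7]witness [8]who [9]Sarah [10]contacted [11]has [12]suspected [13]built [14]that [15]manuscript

12

The displaced element is "who" (word 1).
It is linked across 2 clause boundaries (that → Ø).
It functions as the subject of "built", so the gap sits immediately after word 12 ("suspected").
Base order: Ahmed had insisted that the witness who Sarah contacted has suspected who built that manuscript.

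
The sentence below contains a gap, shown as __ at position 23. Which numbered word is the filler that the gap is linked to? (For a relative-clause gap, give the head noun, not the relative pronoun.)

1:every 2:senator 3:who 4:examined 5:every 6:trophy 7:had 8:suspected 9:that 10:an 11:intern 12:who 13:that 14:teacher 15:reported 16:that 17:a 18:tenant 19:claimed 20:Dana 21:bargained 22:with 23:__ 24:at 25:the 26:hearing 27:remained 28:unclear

The gap at 23 is the prepositional object of "bargained", inside a relative clause.
The relative pronoun is "who" (word 12); it is bound by the head noun immediately before it.
Its filler is the head noun "intern", at word 11.

11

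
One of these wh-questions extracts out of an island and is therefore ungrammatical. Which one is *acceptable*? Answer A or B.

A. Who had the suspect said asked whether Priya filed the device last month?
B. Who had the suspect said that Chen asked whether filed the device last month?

In B, the wh-phrase is extracted from inside a wh-island (introduced by "whether"), which blocks movement.
In A, the extraction path crosses only that-complement boundaries, which are transparent.
So A is grammatical.

A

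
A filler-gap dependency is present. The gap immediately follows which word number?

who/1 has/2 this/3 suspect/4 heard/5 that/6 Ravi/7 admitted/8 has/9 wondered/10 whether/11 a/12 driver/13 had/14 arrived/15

The displaced element is "who" (word 1).
It is linked across 2 clause boundaries (that → Ø).
It functions as the subject of "wondered", so the gap sits immediately after word 8 ("admitted").
Base order: This suspect has heard that Ravi admitted who has wondered whether a driver had arrived.

8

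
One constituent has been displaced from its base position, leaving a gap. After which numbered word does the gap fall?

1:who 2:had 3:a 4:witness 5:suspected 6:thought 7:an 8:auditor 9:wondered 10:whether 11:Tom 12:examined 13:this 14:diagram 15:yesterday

5

The displaced element is "who" (word 1).
It is linked across 1 clause boundary (Ø).
It functions as the subject of "thought", so the gap sits immediately after word 5 ("suspected").
Base order: A witness had suspected that who thought an auditor wondered whether Tom examined this diagram yesterday.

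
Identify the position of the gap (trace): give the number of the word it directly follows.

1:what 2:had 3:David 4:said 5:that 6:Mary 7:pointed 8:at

The displaced element is "what" (word 1).
It is linked across 1 clause boundary (that).
It functions as the object of the preposition "at" of "pointed", so the gap sits immediately after word 8 ("at").
Base order: David had said that Mary pointed at what.

8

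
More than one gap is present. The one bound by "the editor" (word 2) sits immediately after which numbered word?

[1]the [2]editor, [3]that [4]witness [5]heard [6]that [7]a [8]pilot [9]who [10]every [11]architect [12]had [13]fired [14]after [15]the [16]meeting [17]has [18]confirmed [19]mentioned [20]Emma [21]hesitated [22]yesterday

The displaced element is "the editor" (word 2).
It is linked across 2 clause boundaries (that → Ø).
It functions as the subject of "mentioned", so the gap sits immediately after word 18 ("confirmed").
Base order: That witness heard that a pilot who every architect had fired after the meeting has confirmed the editor mentioned Emma hesitated yesterday.

18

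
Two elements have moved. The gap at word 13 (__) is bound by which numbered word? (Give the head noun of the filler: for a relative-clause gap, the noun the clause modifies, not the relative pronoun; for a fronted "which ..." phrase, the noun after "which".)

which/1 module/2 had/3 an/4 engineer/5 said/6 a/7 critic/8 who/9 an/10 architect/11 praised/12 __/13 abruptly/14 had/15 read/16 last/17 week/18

The marked gap is inside the relative clause, the direct object of "praised".
Its filler is the head noun "critic" (via "who"), at word 8.
(The other dependency links word 2 to a gap after word 16.)

8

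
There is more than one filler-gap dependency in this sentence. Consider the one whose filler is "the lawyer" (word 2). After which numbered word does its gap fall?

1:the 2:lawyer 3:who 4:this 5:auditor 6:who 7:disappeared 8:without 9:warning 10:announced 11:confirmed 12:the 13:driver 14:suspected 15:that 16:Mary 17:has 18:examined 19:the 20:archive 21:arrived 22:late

The displaced element is "the lawyer" (word 2).
It is linked across 1 clause boundary (Ø).
It functions as the subject of "confirmed", so the gap sits immediately after word 10 ("announced").
Base order: This auditor who disappeared without warning announced that the lawyer confirmed the driver suspected that Mary has examined the archive.

10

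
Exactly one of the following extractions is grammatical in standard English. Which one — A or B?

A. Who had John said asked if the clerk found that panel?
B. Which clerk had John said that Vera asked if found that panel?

In B, the wh-phrase is extracted from inside a wh-island (introduced by "if"), which blocks movement.
In A, the extraction path crosses only that-complement boundaries, which are transparent.
So A is grammatical.

A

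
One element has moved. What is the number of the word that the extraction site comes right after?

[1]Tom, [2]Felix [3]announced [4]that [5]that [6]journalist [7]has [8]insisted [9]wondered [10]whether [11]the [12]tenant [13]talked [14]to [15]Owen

8

The displaced element is "Tom" (word 1).
It is linked across 2 clause boundaries (that → Ø).
It functions as the subject of "wondered", so the gap sits immediately after word 8 ("insisted").
Base order: Felix announced that that journalist has insisted that Tom wondered whether the tenant talked to Owen.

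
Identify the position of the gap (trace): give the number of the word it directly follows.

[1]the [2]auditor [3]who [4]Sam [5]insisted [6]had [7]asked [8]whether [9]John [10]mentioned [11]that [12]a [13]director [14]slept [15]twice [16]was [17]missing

5

The displaced element is "the auditor" (word 2).
It is linked across 1 clause boundary (Ø).
It functions as the subject of "asked", so the gap sits immediately after word 5 ("insisted").
Base order: Sam insisted that the auditor had asked whether John mentioned that a director slept twice.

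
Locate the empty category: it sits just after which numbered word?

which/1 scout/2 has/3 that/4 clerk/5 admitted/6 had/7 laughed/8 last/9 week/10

6

The displaced element is "which scout" (word 2).
It is linked across 1 clause boundary (Ø).
It functions as the subject of "laughed", so the gap sits immediately after word 6 ("admitted").
Base order: That clerk has admitted which scout had laughed last week.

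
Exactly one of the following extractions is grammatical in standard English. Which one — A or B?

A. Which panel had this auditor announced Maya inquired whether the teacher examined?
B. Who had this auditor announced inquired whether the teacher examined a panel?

In A, the wh-phrase is extracted from inside a wh-island (introduced by "whether"), which blocks movement.
In B, the extraction path crosses only that-complement boundaries, which are transparent.
So B is grammatical.

B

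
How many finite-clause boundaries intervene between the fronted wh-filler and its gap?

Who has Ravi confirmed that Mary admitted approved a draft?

2

"who" is extracted from the subject of "approved".
Boundaries crossed, outermost first: [that], [Ø] — 2 in total.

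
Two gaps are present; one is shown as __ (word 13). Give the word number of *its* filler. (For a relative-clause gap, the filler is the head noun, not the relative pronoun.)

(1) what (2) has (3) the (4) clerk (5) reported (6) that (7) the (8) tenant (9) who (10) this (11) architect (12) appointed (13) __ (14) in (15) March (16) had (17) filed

The marked gap is inside the relative clause, the direct object of "appointed".
Its filler is the head noun "tenant" (via "who"), at word 8.
(The other dependency links word 1 to a gap after word 17.)

8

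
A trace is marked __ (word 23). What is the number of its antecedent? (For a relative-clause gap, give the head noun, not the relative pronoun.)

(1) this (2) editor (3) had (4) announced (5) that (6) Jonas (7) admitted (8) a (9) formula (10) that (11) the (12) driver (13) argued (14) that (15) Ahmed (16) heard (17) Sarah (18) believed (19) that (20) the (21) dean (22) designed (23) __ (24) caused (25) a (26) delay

The gap at 23 is the object of "designed", inside a relative clause.
The relative pronoun is "that" (word 10); it is bound by the head noun immediately before it.
Its filler is the head noun "formula", at word 9.

9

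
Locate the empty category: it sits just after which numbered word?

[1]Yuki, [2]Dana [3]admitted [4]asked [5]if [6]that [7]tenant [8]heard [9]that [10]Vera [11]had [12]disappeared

The displaced element is "Yuki" (word 1).
It is linked across 1 clause boundary (Ø).
It functions as the subject of "asked", so the gap sits immediately after word 3 ("admitted").
Base order: Dana admitted that Yuki asked if that tenant heard that Vera had disappeared.

3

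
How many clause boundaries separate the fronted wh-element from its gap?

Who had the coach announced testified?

"who" is extracted from the subject of "testified".
Boundaries crossed, outermost first: [Ø] — 1 in total.

1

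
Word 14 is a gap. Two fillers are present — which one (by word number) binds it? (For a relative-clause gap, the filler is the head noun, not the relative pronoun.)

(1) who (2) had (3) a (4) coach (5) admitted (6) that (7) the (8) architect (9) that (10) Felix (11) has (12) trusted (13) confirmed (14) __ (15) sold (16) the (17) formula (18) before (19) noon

1

The marked gap is the subject of "sold".
Its filler is the fronted wh-phrase "who", at word 1.
(The other dependency links word 8 to a gap after word 12.)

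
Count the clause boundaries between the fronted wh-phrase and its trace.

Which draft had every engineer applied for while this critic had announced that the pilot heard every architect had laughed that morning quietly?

0

"which draft" originates inside the matrix clause — no clause boundary is crossed.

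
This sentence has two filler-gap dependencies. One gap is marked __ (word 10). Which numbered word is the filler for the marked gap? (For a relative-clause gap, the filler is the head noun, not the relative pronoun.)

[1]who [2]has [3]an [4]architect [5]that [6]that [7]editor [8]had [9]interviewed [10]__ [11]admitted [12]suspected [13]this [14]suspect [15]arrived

The marked gap is inside the relative clause, the direct object of "interviewed".
Its filler is the head noun "architect" (via "that"), at word 4.
(The other dependency links word 1 to a gap after word 11.)

4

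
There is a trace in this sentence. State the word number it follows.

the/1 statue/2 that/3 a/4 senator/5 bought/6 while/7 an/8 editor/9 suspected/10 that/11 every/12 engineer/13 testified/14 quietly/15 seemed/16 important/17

The displaced element is "the statue" (word 2).
It functions as the direct object of "bought", so the gap sits immediately after word 6 ("bought").
Base order: A senator bought the statue while an editor suspected that every engineer testified quietly.

6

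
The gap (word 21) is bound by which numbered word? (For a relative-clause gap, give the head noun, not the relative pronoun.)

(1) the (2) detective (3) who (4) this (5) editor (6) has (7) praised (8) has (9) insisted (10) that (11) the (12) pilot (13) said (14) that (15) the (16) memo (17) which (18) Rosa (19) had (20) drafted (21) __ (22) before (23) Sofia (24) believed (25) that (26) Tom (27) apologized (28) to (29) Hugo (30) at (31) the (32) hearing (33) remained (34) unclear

The gap at 21 is the object of "drafted", inside a relative clause.
The relative pronoun is "which" (word 17); it is bound by the head noun immediately before it.
Its filler is the head noun "memo", at word 16.

16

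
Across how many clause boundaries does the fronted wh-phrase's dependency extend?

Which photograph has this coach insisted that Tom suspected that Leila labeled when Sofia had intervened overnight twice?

2

"which photograph" is extracted from the object of "labeled".
Boundaries crossed, outermost first: [that], [that] — 2 in total.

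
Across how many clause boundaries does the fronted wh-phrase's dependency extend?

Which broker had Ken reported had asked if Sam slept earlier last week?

"which broker" is extracted from the subject of "asked".
Boundaries crossed, outermost first: [Ø] — 1 in total.

1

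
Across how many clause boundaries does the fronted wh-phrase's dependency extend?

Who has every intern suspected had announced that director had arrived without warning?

"who" is extracted from the subject of "announced".
Boundaries crossed, outermost first: [Ø] — 1 in total.

1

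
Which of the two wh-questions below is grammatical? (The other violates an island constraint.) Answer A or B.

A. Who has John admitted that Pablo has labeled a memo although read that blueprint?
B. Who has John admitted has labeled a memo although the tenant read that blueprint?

B

In A, the wh-phrase is extracted from inside an adjunct island (introduced by "although"), which blocks movement.
In B, the extraction path crosses only that-complement boundaries, which are transparent.
So B is grammatical.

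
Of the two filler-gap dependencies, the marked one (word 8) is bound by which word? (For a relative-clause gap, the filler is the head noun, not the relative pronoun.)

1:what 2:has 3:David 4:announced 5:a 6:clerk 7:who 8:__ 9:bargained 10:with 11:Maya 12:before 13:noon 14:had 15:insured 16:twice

The marked gap is inside the relative clause, the subject of "bargained".
Its filler is the head noun "clerk" (via "who"), at word 6.
(The other dependency links word 1 to a gap after word 15.)

6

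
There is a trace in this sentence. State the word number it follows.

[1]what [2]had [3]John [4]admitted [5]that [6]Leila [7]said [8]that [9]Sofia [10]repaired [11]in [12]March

The displaced element is "what" (word 1).
It is linked across 2 clause boundaries (that → that).
It functions as the direct object of "repaired", so the gap sits immediately after word 10 ("repaired").
Base order: John had admitted that Leila said that Sofia repaired what in March.

10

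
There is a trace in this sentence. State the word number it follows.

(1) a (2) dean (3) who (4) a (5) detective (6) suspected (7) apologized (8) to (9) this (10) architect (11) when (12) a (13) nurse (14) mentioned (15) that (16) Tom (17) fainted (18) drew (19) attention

The displaced element is "a dean" (word 2).
It is linked across 1 clause boundary (Ø).
It functions as the subject of "apologized", so the gap sits immediately after word 6 ("suspected").
Base order: A detective suspected a dean apologized to this architect when a nurse mentioned that Tom fainted.

6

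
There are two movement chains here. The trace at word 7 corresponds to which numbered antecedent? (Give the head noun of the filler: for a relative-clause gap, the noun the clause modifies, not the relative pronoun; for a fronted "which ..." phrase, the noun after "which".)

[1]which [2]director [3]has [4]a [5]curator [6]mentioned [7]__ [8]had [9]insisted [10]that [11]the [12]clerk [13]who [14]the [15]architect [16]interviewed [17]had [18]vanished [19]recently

2

The marked gap is the subject of "insisted".
Its filler is the fronted wh-phrase "which director", at word 2.
(The other dependency links word 12 to a gap after word 16.)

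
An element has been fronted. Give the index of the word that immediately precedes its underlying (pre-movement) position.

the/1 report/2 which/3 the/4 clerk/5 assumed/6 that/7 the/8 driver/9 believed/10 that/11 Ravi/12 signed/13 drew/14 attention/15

13

The displaced element is "the report" (word 2).
It is linked across 2 clause boundaries (that → that).
It functions as the direct object of "signed", so the gap sits immediately after word 13 ("signed").
Base order: The clerk assumed that the driver believed that Ravi signed the report.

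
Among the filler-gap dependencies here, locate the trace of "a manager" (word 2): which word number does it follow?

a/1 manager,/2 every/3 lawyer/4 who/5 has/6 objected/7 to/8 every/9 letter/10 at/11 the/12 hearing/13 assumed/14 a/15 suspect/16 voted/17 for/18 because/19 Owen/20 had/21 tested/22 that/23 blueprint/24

18

The displaced element is "a manager" (word 2).
It is linked across 1 clause boundary (Ø).
It functions as the object of the preposition "for" of "voted", so the gap sits immediately after word 18 ("for").
Base order: Every lawyer who has objected to every letter at the hearing assumed a suspect voted for a manager because Owen had tested that blueprint.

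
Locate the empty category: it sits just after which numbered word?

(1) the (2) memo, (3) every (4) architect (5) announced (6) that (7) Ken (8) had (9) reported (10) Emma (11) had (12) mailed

12

The displaced element is "the memo" (word 2).
It is linked across 2 clause boundaries (that → Ø).
It functions as the direct object of "mailed", so the gap sits immediately after word 12 ("mailed").
Base order: Every architect announced that Ken had reported Emma had mailed the memo.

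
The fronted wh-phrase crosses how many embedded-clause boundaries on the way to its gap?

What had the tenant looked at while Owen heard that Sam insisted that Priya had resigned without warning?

0

"what" originates inside the matrix clause — no clause boundary is crossed.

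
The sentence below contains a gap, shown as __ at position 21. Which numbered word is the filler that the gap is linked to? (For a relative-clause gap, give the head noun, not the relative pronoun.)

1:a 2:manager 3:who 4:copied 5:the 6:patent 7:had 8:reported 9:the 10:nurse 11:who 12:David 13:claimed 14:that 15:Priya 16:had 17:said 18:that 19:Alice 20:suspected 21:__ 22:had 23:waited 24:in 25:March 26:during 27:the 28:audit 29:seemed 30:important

10

The gap at 21 is the subject of "waited", inside a relative clause.
The relative pronoun is "who" (word 11); it is bound by the head noun immediately before it.
Its filler is the head noun "nurse", at word 10.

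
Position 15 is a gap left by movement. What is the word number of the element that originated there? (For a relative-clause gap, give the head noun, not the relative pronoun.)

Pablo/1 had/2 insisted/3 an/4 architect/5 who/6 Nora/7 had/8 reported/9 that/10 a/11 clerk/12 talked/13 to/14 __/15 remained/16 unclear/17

The gap at 15 is the prepositional object of "talked", inside a relative clause.
The relative pronoun is "who" (word 6); it is bound by the head noun immediately before it.
Its filler is the head noun "architect", at word 5.

5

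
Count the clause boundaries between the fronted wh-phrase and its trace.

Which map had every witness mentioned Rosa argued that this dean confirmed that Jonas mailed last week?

"which map" is extracted from the object of "mailed".
Boundaries crossed, outermost first: [Ø], [that], [that] — 3 in total.

3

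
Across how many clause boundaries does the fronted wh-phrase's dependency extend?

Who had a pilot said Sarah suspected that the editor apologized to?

2

"who" is extracted from the PP object of "apologized".
Boundaries crossed, outermost first: [Ø], [that] — 2 in total.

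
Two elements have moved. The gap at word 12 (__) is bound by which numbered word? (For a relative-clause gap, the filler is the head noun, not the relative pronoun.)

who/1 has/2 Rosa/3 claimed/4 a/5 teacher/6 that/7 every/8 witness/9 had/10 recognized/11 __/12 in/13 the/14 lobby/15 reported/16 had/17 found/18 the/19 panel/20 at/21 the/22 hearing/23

The marked gap is inside the relative clause, the direct object of "recognized".
Its filler is the head noun "teacher" (via "that"), at word 6.
(The other dependency links word 1 to a gap after word 16.)

6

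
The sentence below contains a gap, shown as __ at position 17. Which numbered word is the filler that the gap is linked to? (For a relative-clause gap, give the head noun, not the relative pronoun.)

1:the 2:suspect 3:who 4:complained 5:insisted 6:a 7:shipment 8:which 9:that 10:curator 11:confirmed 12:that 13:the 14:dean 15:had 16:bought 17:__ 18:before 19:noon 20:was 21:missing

7

The gap at 17 is the object of "bought", inside a relative clause.
The relative pronoun is "which" (word 8); it is bound by the head noun immediately before it.
Its filler is the head noun "shipment", at word 7.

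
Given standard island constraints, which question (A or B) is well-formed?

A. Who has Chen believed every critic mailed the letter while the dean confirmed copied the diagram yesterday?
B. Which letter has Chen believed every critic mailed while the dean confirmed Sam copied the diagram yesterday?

B

In A, the wh-phrase is extracted from inside an adjunct island (introduced by "while"), which blocks movement.
In B, the extraction path crosses only that-complement boundaries, which are transparent.
So B is grammatical.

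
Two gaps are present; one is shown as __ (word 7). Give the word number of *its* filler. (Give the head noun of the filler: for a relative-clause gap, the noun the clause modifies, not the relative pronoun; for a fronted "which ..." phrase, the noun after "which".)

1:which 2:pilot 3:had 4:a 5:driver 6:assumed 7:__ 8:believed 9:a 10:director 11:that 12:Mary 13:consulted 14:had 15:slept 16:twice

The marked gap is the subject of "believed".
Its filler is the fronted wh-phrase "which pilot", at word 2.
(The other dependency links word 10 to a gap after word 13.)

2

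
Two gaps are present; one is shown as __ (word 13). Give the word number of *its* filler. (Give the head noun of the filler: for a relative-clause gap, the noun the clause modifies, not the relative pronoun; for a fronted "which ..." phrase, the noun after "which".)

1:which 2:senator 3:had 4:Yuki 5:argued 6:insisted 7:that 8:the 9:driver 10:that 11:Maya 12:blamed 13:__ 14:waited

The marked gap is inside the relative clause, the direct object of "blamed".
Its filler is the head noun "driver" (via "that"), at word 9.
(The other dependency links word 2 to a gap after word 5.)

9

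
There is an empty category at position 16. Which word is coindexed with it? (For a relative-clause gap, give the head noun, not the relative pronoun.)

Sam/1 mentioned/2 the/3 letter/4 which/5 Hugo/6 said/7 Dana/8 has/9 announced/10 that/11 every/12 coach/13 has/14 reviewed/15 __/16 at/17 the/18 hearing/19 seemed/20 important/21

4

The gap at 16 is the object of "reviewed", inside a relative clause.
The relative pronoun is "which" (word 5); it is bound by the head noun immediately before it.
Its filler is the head noun "letter", at word 4.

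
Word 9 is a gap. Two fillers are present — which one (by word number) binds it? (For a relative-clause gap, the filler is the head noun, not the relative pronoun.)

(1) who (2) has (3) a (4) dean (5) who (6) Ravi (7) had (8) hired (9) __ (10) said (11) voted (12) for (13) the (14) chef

4

The marked gap is inside the relative clause, the direct object of "hired".
Its filler is the head noun "dean" (via "who"), at word 4.
(The other dependency links word 1 to a gap after word 10.)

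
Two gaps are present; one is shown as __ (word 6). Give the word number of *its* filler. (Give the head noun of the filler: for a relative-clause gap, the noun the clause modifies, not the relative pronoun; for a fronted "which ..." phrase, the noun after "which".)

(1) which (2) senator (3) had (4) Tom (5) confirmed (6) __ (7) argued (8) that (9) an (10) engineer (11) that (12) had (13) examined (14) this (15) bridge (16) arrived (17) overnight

The marked gap is the subject of "argued".
Its filler is the fronted wh-phrase "which senator", at word 2.
(The other dependency links word 10 to a gap after word 11.)

2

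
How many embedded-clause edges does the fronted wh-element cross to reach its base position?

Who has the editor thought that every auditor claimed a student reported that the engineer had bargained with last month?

3

"who" is extracted from the PP object of "bargained".
Boundaries crossed, outermost first: [that], [Ø], [that] — 3 in total.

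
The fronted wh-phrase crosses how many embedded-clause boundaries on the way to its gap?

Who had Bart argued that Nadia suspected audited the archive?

2

"who" is extracted from the subject of "audited".
Boundaries crossed, outermost first: [that], [Ø] — 2 in total.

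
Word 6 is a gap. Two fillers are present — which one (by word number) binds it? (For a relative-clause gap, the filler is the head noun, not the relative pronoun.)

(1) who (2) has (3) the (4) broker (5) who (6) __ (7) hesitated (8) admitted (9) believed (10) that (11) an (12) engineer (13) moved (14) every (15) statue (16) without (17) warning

4

The marked gap is inside the relative clause, the subject of "hesitated".
Its filler is the head noun "broker" (via "who"), at word 4.
(The other dependency links word 1 to a gap after word 8.)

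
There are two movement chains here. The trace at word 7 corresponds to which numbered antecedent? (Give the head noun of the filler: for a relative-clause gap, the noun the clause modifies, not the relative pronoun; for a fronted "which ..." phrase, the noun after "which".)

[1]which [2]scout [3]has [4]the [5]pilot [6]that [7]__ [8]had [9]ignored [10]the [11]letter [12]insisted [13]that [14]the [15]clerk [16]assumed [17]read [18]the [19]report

5

The marked gap is inside the relative clause, the subject of "ignored".
Its filler is the head noun "pilot" (via "that"), at word 5.
(The other dependency links word 2 to a gap after word 16.)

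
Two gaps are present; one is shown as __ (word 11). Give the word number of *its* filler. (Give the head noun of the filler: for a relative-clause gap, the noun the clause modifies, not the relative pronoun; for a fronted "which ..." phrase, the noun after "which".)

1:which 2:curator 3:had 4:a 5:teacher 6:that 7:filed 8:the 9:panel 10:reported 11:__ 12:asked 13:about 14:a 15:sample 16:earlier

2

The marked gap is the subject of "asked".
Its filler is the fronted wh-phrase "which curator", at word 2.
(The other dependency links word 5 to a gap after word 6.)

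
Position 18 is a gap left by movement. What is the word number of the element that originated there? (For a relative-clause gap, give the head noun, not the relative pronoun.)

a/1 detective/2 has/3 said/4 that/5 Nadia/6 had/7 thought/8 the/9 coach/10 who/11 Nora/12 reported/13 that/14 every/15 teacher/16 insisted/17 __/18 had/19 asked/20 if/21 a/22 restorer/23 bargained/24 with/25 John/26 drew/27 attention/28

10

The gap at 18 is the subject of "asked", inside a relative clause.
The relative pronoun is "who" (word 11); it is bound by the head noun immediately before it.
Its filler is the head noun "coach", at word 10.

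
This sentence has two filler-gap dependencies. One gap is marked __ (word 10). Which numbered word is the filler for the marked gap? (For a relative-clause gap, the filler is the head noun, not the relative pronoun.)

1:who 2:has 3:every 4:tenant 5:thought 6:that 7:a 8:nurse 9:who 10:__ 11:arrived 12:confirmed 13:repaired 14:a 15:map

The marked gap is inside the relative clause, the subject of "arrived".
Its filler is the head noun "nurse" (via "who"), at word 8.
(The other dependency links word 1 to a gap after word 12.)

8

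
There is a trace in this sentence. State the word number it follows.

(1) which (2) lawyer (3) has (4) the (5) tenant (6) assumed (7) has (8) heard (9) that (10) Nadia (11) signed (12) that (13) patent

The displaced element is "which lawyer" (word 2).
It is linked across 1 clause boundary (Ø).
It functions as the subject of "heard", so the gap sits immediately after word 6 ("assumed").
Base order: The tenant has assumed that which lawyer has heard that Nadia signed that patent.

6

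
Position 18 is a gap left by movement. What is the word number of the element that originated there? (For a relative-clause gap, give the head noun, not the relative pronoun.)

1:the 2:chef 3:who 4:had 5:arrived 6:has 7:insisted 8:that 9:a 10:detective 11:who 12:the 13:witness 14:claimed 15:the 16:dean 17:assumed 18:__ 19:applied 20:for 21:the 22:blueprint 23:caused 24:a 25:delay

10

The gap at 18 is the subject of "applied", inside a relative clause.
The relative pronoun is "who" (word 11); it is bound by the head noun immediately before it.
Its filler is the head noun "detective", at word 10.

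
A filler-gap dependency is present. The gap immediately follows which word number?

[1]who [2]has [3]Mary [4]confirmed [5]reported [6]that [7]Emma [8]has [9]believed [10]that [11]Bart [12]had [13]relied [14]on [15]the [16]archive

4

The displaced element is "who" (word 1).
It is linked across 1 clause boundary (Ø).
It functions as the subject of "reported", so the gap sits immediately after word 4 ("confirmed").
Base order: Mary has confirmed that who reported that Emma has believed that Bart had relied on the archive.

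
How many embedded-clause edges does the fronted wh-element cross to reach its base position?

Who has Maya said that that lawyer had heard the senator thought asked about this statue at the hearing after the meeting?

"who" is extracted from the subject of "asked".
Boundaries crossed, outermost first: [that], [Ø], [Ø] — 3 in total.

3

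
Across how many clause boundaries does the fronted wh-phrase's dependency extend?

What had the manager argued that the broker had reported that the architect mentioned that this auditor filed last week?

"what" is extracted from the object of "filed".
Boundaries crossed, outermost first: [that], [that], [that] — 3 in total.

3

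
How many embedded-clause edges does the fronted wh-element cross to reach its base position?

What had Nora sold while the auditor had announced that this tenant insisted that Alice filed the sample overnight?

0

"what" originates inside the matrix clause — no clause boundary is crossed.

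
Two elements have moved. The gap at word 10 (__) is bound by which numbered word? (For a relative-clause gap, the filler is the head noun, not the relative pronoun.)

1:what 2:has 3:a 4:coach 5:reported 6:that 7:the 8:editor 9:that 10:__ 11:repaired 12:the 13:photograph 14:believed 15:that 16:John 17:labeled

8

The marked gap is inside the relative clause, the subject of "repaired".
Its filler is the head noun "editor" (via "that"), at word 8.
(The other dependency links word 1 to a gap after word 17.)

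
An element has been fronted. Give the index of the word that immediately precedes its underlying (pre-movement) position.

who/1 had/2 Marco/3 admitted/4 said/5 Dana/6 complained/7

The displaced element is "who" (word 1).
It is linked across 1 clause boundary (Ø).
It functions as the subject of "said", so the gap sits immediately after word 4 ("admitted").
Base order: Marco had admitted that who said Dana complained.

4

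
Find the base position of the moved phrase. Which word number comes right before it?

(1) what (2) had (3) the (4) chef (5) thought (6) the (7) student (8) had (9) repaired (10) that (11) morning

9

The displaced element is "what" (word 1).
It is linked across 1 clause boundary (Ø).
It functions as the direct object of "repaired", so the gap sits immediately after word 9 ("repaired").
Base order: The chef had thought the student had repaired what that morning.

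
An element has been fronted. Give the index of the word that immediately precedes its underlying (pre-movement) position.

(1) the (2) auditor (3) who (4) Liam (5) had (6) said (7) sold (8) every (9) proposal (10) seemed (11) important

The displaced element is "the auditor" (word 2).
It is linked across 1 clause boundary (Ø).
It functions as the subject of "sold", so the gap sits immediately after word 6 ("said").
Base order: Liam had said that the auditor sold every proposal.

6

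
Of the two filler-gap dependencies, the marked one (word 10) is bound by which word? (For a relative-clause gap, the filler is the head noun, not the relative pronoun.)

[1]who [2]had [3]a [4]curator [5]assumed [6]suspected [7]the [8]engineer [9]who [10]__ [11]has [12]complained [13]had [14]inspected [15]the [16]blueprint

8

The marked gap is inside the relative clause, the subject of "complained".
Its filler is the head noun "engineer" (via "who"), at word 8.
(The other dependency links word 1 to a gap after word 5.)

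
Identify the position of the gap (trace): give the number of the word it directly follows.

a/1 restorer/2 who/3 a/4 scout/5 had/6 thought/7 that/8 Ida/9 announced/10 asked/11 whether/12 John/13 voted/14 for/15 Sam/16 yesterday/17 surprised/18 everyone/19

10

The displaced element is "a restorer" (word 2).
It is linked across 2 clause boundaries (that → Ø).
It functions as the subject of "asked", so the gap sits immediately after word 10 ("announced").
Base order: A scout had thought that Ida announced a restorer asked whether John voted for Sam yesterday.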